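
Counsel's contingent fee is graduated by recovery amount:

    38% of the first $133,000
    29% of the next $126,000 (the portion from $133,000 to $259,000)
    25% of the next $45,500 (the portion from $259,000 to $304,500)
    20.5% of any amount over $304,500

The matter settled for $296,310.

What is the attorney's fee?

First $133,000 at 38% = $50,540.00
Next $126,000 at 29% = $36,540.00
Remaining $37,310 at 25% = $9,327.50
Fee: $50,540.00 + $36,540.00 + $9,327.50 = $96,407.50

$96,407.50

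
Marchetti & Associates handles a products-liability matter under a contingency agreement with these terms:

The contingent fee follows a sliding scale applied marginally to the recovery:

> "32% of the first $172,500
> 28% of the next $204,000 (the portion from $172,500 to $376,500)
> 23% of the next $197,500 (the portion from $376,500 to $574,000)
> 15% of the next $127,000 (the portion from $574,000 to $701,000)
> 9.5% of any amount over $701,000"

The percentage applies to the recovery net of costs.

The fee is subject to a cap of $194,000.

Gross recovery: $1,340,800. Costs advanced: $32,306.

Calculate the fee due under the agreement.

Fee base (net of costs): $1,340,800 − $32,306 = $1,308,494
First $172,500 at 32% = $55,200.00
Next $204,000 at 28% = $57,120.00
Next $197,500 at 23% = $45,425.00
Next $127,000 at 15% = $19,050.00
Remaining $607,494 at 9.5% = $57,711.93
Fee: $55,200.00 + $57,120.00 + $45,425.00 + $19,050.00 + $57,711.93 = $234,506.93
$234,506.93 exceeds the $194,000 cap, so the fee is capped at $194,000.00.

$194,000.00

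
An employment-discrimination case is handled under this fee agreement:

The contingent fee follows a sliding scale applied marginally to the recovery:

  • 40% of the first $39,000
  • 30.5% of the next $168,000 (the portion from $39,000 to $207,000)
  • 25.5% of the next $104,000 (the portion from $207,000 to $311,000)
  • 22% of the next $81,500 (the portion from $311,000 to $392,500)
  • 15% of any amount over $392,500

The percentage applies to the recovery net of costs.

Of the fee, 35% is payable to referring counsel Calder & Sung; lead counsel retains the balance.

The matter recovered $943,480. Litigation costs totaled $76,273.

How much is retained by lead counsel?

$118,622.43

Fee base (net of costs): $943,480 − $76,273 = $867,207
First $39,000 at 40% = $15,600.00
Next $168,000 at 30.5% = $51,240.00
Next $104,000 at 25.5% = $26,520.00
Next $81,500 at 22% = $17,930.00
Remaining $474,707 at 15% = $71,206.05
Fee: $15,600.00 + $51,240.00 + $26,520.00 + $17,930.00 + $71,206.05 = $182,496.05
Referral share: 35% of $182,496.05 = $63,873.62; lead counsel retains $182,496.05 − $63,873.62 = $118,622.43.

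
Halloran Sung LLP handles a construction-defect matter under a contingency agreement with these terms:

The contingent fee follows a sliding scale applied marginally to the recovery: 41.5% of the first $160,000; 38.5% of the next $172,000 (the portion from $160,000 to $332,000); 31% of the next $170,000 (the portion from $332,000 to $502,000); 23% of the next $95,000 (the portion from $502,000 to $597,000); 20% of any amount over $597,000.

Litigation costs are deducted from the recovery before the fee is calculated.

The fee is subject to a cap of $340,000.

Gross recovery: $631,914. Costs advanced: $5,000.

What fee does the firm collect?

$213,152.80

Fee base (net of costs): $631,914 − $5,000 = $626,914
First $160,000 at 41.5% = $66,400.00
Next $172,000 at 38.5% = $66,220.00
Next $170,000 at 31% = $52,700.00
Next $95,000 at 23% = $21,850.00
Remaining $29,914 at 20% = $5,982.80
Fee: $66,400.00 + $66,220.00 + $52,700.00 + $21,850.00 + $5,982.80 = $213,152.80
$213,152.80 is under the $340,000 cap.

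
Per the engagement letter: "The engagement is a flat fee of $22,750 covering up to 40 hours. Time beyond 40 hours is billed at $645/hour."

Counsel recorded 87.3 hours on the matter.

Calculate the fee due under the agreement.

$53,258.50

Flat fee: $22,750.00
Excess hours: 87.3 − 40 = 47.3
Overrun: 47.3 × $645 = $30,508.50
Total: $22,750.00 + $30,508.50 = $53,258.50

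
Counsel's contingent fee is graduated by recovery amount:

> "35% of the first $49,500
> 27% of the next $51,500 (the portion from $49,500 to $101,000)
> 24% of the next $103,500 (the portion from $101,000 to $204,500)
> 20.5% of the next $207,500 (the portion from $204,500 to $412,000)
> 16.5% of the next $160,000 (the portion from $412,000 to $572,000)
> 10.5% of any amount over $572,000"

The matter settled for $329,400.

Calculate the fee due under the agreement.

First $49,500 at 35% = $17,325.00
Next $51,500 at 27% = $13,905.00
Next $103,500 at 24% = $24,840.00
Remaining $124,900 at 20.5% = $25,604.50
Fee: $17,325.00 + $13,905.00 + $24,840.00 + $25,604.50 = $81,674.50

$81,674.50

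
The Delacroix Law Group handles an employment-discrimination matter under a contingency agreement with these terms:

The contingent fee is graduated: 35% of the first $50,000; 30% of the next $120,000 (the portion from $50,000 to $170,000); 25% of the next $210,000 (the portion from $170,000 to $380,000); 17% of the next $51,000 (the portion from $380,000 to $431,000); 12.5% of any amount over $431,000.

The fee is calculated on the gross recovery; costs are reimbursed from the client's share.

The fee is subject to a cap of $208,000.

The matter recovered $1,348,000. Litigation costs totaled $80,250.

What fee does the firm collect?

$208,000.00

Fee base is the gross recovery, $1,348,000; costs are reimbursed separately.
First $50,000 at 35% = $17,500.00
Next $120,000 at 30% = $36,000.00
Next $210,000 at 25% = $52,500.00
Next $51,000 at 17% = $8,670.00
Remaining $917,000 at 12.5% = $114,625.00
Fee: $17,500.00 + $36,000.00 + $52,500.00 + $8,670.00 + $114,625.00 = $229,295.00
$229,295.00 exceeds the $208,000 cap, so the fee is capped at $208,000.00.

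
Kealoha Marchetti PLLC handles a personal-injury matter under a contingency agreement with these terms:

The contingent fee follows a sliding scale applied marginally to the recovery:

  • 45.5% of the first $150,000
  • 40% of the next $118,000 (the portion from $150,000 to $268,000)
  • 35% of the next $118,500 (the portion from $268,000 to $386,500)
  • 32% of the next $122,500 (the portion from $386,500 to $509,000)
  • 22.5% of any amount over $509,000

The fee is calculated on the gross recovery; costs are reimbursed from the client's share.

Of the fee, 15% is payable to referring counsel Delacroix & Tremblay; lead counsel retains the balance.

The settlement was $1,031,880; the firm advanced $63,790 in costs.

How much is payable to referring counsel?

Fee base is the gross recovery, $1,031,880; costs are reimbursed separately.
First $150,000 at 45.5% = $68,250.00
Next $118,000 at 40% = $47,200.00
Next $118,500 at 35% = $41,475.00
Next $122,500 at 32% = $39,200.00
Remaining $522,880 at 22.5% = $117,648.00
Fee: $68,250.00 + $47,200.00 + $41,475.00 + $39,200.00 + $117,648.00 = $313,773.00
Referral share: 15% of $313,773.00 = $47,065.95; lead counsel retains $313,773.00 − $47,065.95 = $266,707.05.

$47,065.95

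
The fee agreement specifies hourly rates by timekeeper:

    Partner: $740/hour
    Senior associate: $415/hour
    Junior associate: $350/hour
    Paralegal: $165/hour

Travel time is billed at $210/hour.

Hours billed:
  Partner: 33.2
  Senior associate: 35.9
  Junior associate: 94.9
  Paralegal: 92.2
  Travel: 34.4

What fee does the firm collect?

$95,118.50

Partner: 33.2 × $740 = $24,568.00
Senior associate: 35.9 × $415 = $14,898.50
Junior associate: 94.9 × $350 = $33,215.00
Paralegal: 92.2 × $165 = $15,213.00
Subtotal: $24,568.00 + $14,898.50 + $33,215.00 + $15,213.00 = $87,894.50
Travel: 34.4 × $210 = $7,224.00
Total: $87,894.50 + $7,224.00 = $95,118.50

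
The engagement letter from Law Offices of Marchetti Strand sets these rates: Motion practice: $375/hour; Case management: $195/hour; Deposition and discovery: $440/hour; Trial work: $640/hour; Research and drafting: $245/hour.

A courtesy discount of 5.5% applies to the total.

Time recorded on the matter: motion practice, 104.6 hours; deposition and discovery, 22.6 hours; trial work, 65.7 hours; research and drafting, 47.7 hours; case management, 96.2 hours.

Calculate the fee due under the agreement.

Motion practice: 104.6 × $375 = $39,225.00
Case management: 96.2 × $195 = $18,759.00
Deposition and discovery: 22.6 × $440 = $9,944.00
Trial work: 65.7 × $640 = $42,048.00
Research and drafting: 47.7 × $245 = $11,686.50
Subtotal: $121,662.50
Less 5.5% discount: −$6,691.44
Total: $121,662.50 − $6,691.44 = $114,971.06

$114,971.06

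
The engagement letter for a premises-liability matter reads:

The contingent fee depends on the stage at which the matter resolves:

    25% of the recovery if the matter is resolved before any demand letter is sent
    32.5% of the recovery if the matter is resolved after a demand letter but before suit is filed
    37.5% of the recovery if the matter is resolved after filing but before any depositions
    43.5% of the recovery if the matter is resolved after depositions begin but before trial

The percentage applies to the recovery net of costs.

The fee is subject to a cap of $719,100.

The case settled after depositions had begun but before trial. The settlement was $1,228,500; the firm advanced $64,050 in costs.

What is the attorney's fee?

$506,535.75

Fee base (net of costs): $1,228,500 − $64,050 = $1,164,450
The matter settled after depositions had begun but before trial, so the 43.5% rate applies.
$1,164,450 × 43.5% = $506,535.75
$506,535.75 is under the $719,100 cap.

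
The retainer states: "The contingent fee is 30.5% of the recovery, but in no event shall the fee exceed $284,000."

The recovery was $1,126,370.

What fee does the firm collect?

$284,000.00

30.5% of $1,126,370 = $343,542.85
That exceeds the $284,000 cap, so the fee is capped at $284,000.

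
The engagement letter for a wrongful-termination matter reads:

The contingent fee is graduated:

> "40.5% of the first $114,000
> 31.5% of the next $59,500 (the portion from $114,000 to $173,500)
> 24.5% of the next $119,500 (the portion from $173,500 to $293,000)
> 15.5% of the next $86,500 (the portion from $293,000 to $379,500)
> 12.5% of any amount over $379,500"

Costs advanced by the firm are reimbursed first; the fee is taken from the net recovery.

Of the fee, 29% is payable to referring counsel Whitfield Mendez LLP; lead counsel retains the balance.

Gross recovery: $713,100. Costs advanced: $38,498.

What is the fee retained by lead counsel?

$102,584.53

Fee base (net of costs): $713,100 − $38,498 = $674,602
First $114,000 at 40.5% = $46,170.00
Next $59,500 at 31.5% = $18,742.50
Next $119,500 at 24.5% = $29,277.50
Next $86,500 at 15.5% = $13,407.50
Remaining $295,102 at 12.5% = $36,887.75
Fee: $46,170.00 + $18,742.50 + $29,277.50 + $13,407.50 + $36,887.75 = $144,485.25
Referral share: 29% of $144,485.25 = $41,900.72; lead counsel retains $144,485.25 − $41,900.72 = $102,584.53.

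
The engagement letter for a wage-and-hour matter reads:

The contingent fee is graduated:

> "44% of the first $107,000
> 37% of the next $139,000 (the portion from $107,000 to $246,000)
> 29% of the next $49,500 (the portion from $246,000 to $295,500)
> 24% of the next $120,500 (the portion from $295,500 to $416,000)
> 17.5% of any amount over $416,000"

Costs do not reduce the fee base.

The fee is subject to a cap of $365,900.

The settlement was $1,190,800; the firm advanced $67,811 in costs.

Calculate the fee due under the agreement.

Fee base is the gross recovery, $1,190,800; costs are reimbursed separately.
First $107,000 at 44% = $47,080.00
Next $139,000 at 37% = $51,430.00
Next $49,500 at 29% = $14,355.00
Next $120,500 at 24% = $28,920.00
Remaining $774,800 at 17.5% = $135,590.00
Fee: $47,080.00 + $51,430.00 + $14,355.00 + $28,920.00 + $135,590.00 = $277,375.00
$277,375.00 is under the $365,900 cap.

$277,375.00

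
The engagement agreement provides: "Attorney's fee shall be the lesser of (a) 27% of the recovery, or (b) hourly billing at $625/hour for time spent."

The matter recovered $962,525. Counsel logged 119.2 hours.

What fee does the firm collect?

(a) 27% of $962,525 = $259,881.75
(b) 119.2 × $625 = $74,500.00
The lesser is (b): $74,500.00.

$74,500.00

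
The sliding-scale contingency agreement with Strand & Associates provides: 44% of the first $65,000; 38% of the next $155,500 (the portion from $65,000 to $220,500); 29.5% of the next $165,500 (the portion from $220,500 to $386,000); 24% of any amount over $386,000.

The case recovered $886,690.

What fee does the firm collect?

First $65,000 at 44% = $28,600.00
Next $155,500 at 38% = $59,090.00
Next $165,500 at 29.5% = $48,822.50
Remaining $500,690 at 24% = $120,165.60
Fee: $28,600.00 + $59,090.00 + $48,822.50 + $120,165.60 = $256,678.10

$256,678.10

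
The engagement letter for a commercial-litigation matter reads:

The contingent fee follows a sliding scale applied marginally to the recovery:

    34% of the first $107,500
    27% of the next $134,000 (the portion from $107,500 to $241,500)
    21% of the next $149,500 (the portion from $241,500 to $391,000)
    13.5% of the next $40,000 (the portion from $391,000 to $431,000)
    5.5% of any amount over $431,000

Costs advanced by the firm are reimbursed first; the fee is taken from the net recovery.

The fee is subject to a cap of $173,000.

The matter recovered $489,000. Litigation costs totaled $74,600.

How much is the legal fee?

$107,284.00

Fee base (net of costs): $489,000 − $74,600 = $414,400
First $107,500 at 34% = $36,550.00
Next $134,000 at 27% = $36,180.00
Next $149,500 at 21% = $31,395.00
Remaining $23,400 at 13.5% = $3,159.00
Fee: $36,550.00 + $36,180.00 + $31,395.00 + $3,159.00 = $107,284.00
$107,284.00 is under the $173,000 cap.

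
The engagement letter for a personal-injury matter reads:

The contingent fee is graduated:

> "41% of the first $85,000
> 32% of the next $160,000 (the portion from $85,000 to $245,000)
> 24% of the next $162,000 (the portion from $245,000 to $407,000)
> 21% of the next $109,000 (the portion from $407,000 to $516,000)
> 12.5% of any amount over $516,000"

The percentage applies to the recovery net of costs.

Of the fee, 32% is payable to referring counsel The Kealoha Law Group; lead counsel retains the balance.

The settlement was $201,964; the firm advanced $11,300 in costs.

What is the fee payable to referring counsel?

Fee base (net of costs): $201,964 − $11,300 = $190,664
First $85,000 at 41% = $34,850.00
Remaining $105,664 at 32% = $33,812.48
Fee: $34,850.00 + $33,812.48 = $68,662.48
Referral share: 32% of $68,662.48 = $21,971.99; lead counsel retains $68,662.48 − $21,971.99 = $46,690.49.

$21,971.99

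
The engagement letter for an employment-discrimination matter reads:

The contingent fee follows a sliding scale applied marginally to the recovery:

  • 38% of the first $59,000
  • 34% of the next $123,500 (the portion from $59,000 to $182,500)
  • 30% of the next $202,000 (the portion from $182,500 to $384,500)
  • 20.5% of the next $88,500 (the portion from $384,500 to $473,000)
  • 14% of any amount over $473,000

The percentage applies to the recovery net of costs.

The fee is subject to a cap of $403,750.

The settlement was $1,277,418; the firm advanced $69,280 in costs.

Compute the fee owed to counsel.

$246,071.82

Fee base (net of costs): $1,277,418 − $69,280 = $1,208,138
First $59,000 at 38% = $22,420.00
Next $123,500 at 34% = $41,990.00
Next $202,000 at 30% = $60,600.00
Next $88,500 at 20.5% = $18,142.50
Remaining $735,138 at 14% = $102,919.32
Fee: $22,420.00 + $41,990.00 + $60,600.00 + $18,142.50 + $102,919.32 = $246,071.82
$246,071.82 is under the $403,750 cap.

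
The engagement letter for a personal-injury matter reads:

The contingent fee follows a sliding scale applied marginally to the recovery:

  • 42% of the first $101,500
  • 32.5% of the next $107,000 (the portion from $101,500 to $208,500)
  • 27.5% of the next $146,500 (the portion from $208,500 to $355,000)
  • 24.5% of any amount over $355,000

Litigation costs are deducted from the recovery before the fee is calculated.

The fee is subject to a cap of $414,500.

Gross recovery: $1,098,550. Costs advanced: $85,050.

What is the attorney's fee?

Fee base (net of costs): $1,098,550 − $85,050 = $1,013,500
First $101,500 at 42% = $42,630.00
Next $107,000 at 32.5% = $34,775.00
Next $146,500 at 27.5% = $40,287.50
Remaining $658,500 at 24.5% = $161,332.50
Fee: $42,630.00 + $34,775.00 + $40,287.50 + $161,332.50 = $279,025.00
$279,025.00 is under the $414,500 cap.

$279,025.00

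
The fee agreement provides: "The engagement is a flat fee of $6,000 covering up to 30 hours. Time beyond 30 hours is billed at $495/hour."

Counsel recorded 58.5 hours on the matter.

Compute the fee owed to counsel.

Flat fee: $6,000.00
Excess hours: 58.5 − 30 = 28.5
Overrun: 28.5 × $495 = $14,107.50
Total: $6,000.00 + $14,107.50 = $20,107.50

$20,107.50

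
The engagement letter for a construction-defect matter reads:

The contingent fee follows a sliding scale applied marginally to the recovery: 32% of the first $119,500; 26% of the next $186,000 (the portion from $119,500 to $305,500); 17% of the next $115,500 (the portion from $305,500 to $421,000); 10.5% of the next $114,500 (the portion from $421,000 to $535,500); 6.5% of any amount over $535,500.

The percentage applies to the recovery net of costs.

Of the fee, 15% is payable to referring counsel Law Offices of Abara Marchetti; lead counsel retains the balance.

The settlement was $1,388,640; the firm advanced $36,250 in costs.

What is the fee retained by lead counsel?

Fee base (net of costs): $1,388,640 − $36,250 = $1,352,390
First $119,500 at 32% = $38,240.00
Next $186,000 at 26% = $48,360.00
Next $115,500 at 17% = $19,635.00
Next $114,500 at 10.5% = $12,022.50
Remaining $816,890 at 6.5% = $53,097.85
Fee: $38,240.00 + $48,360.00 + $19,635.00 + $12,022.50 + $53,097.85 = $171,355.35
Referral share: 15% of $171,355.35 = $25,703.30; lead counsel retains $171,355.35 − $25,703.30 = $145,652.05.

$145,652.05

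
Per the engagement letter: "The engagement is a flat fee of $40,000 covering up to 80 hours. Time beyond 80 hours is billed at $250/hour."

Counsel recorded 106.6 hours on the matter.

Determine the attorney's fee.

$46,650.00

Flat fee: $40,000.00
Excess hours: 106.6 − 80 = 26.6
Overrun: 26.6 × $250 = $6,650.00
Total: $40,000.00 + $6,650.00 = $46,650.00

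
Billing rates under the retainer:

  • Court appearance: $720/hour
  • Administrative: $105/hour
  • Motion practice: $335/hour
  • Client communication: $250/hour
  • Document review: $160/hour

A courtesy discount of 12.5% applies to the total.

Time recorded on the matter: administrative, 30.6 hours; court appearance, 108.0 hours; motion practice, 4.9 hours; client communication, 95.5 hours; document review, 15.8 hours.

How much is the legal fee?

$95,390.31

Court appearance: 108.0 × $720 = $77,760.00
Administrative: 30.6 × $105 = $3,213.00
Motion practice: 4.9 × $335 = $1,641.50
Client communication: 95.5 × $250 = $23,875.00
Document review: 15.8 × $160 = $2,528.00
Subtotal: $109,017.50
Less 12.5% discount: −$13,627.19
Total: $109,017.50 − $13,627.19 = $95,390.31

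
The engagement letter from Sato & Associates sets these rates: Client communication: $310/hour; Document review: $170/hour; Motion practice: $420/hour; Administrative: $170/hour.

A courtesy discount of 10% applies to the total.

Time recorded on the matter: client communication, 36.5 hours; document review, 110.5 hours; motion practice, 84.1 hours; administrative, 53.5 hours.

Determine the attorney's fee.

Client communication: 36.5 × $310 = $11,315.00
Document review: 110.5 × $170 = $18,785.00
Motion practice: 84.1 × $420 = $35,322.00
Administrative: 53.5 × $170 = $9,095.00
Subtotal: $74,517.00
Less 10% discount: −$7,451.70
Total: $74,517.00 − $7,451.70 = $67,065.30

$67,065.30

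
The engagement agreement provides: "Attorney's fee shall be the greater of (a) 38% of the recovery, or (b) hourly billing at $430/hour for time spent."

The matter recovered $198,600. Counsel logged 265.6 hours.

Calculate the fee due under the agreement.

(a) 38% of $198,600 = $75,468.00
(b) 265.6 × $430 = $114,208.00
The greater is (b): $114,208.00.

$114,208.00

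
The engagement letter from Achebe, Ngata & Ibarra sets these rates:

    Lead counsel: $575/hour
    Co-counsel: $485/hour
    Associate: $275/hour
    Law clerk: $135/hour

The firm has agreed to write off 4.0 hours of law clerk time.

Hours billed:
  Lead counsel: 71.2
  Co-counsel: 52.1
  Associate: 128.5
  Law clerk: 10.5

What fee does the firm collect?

$102,423.50

Lead counsel: 71.2 × $575 = $40,940.00
Co-counsel: 52.1 × $485 = $25,268.50
Associate: 128.5 × $275 = $35,337.50
Law clerk: 10.5 × $135 = $1,417.50
Subtotal: $102,963.50
Write-off: 4.0 × $135 = $540.00
Total: $102,963.50 − $540.00 = $102,423.50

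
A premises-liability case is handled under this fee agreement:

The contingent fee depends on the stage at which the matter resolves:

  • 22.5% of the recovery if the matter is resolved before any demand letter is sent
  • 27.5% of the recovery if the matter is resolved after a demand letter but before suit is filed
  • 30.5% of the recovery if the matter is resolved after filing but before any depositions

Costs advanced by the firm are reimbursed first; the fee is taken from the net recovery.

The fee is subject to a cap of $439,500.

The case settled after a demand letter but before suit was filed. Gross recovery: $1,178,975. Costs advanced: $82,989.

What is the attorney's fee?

$301,396.15

Fee base (net of costs): $1,178,975 − $82,989 = $1,095,986
The matter settled after a demand letter but before suit was filed, so the 27.5% rate applies.
$1,095,986 × 27.5% = $301,396.15
$301,396.15 is under the $439,500 cap.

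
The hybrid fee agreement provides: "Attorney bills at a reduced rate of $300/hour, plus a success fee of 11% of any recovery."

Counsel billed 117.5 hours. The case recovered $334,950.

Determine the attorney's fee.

$72,094.50

Hourly: 117.5 × $300 = $35,250.00
Success fee: 11% of $334,950 = $36,844.50
Total: $35,250.00 + $36,844.50 = $72,094.50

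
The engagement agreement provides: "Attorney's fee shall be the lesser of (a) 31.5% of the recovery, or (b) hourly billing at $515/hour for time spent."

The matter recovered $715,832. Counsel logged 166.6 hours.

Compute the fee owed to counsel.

(a) 31.5% of $715,832 = $225,487.08
(b) 166.6 × $515 = $85,799.00
The lesser is (b): $85,799.00.

$85,799.00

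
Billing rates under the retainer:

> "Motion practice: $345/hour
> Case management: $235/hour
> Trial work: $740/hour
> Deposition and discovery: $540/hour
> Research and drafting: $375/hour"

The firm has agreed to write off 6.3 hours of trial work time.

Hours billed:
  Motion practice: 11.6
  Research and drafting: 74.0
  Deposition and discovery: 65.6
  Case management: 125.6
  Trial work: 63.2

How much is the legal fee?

Motion practice: 11.6 × $345 = $4,002.00
Case management: 125.6 × $235 = $29,516.00
Trial work: 63.2 × $740 = $46,768.00
Deposition and discovery: 65.6 × $540 = $35,424.00
Research and drafting: 74.0 × $375 = $27,750.00
Subtotal: $143,460.00
Write-off: 6.3 × $740 = $4,662.00
Total: $143,460.00 − $4,662.00 = $138,798.00

$138,798.00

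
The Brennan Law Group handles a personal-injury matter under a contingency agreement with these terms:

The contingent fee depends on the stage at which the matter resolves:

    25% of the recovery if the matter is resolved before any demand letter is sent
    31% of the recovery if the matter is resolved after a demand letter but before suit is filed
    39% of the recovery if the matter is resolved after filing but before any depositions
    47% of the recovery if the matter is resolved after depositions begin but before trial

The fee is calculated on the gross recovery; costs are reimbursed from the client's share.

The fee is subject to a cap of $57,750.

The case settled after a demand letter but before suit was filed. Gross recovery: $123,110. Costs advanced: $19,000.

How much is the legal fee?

$38,164.10

Fee base is the gross recovery, $123,110; costs are reimbursed separately.
The matter settled after a demand letter but before suit was filed, so the 31% rate applies.
$123,110 × 31% = $38,164.10
$38,164.10 is under the $57,750 cap.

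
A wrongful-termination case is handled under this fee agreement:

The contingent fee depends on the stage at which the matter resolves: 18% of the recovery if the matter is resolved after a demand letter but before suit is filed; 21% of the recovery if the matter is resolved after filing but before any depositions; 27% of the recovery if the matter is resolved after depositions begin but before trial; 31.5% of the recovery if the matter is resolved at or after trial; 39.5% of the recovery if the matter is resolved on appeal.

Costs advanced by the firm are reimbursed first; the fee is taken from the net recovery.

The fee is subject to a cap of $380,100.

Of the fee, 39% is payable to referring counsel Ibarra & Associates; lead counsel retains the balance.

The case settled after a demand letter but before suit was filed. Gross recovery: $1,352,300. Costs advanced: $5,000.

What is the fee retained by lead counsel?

$147,933.54

Fee base (net of costs): $1,352,300 − $5,000 = $1,347,300
The matter settled after a demand letter but before suit was filed, so the 18% rate applies.
$1,347,300 × 18% = $242,514.00
$242,514.00 is under the $380,100 cap.
Referral share: 39% of $242,514.00 = $94,580.46; lead counsel retains $242,514.00 − $94,580.46 = $147,933.54.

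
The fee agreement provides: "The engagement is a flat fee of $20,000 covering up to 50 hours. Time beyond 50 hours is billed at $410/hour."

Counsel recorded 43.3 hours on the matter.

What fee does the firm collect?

$20,000.00

43.3 hours is within the 50-hour scope; only the flat fee applies.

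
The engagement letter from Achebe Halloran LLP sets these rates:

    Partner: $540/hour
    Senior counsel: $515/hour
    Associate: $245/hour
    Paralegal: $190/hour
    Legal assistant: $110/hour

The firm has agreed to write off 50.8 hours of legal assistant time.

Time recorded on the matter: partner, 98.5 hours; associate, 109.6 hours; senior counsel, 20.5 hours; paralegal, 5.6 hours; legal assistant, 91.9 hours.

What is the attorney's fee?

$96,184.50

Partner: 98.5 × $540 = $53,190.00
Senior counsel: 20.5 × $515 = $10,557.50
Associate: 109.6 × $245 = $26,852.00
Paralegal: 5.6 × $190 = $1,064.00
Legal assistant: 91.9 × $110 = $10,109.00
Subtotal: $101,772.50
Write-off: 50.8 × $110 = $5,588.00
Total: $101,772.50 − $5,588.00 = $96,184.50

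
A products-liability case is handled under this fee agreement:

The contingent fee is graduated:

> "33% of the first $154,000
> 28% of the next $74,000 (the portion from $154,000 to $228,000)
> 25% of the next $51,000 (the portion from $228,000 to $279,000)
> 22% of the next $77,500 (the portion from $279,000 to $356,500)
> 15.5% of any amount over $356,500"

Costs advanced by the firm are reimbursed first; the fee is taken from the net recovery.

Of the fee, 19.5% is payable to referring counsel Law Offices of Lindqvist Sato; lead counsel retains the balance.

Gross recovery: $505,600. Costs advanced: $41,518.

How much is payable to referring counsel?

$23,012.97

Fee base (net of costs): $505,600 − $41,518 = $464,082
First $154,000 at 33% = $50,820.00
Next $74,000 at 28% = $20,720.00
Next $51,000 at 25% = $12,750.00
Next $77,500 at 22% = $17,050.00
Remaining $107,582 at 15.5% = $16,675.21
Fee: $50,820.00 + $20,720.00 + $12,750.00 + $17,050.00 + $16,675.21 = $118,015.21
Referral share: 19.5% of $118,015.21 = $23,012.97; lead counsel retains $118,015.21 − $23,012.97 = $95,002.24.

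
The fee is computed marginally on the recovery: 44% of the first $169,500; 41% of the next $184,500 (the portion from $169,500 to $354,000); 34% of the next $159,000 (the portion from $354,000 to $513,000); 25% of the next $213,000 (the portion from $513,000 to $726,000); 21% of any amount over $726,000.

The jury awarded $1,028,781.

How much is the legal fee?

$321,119.01

First $169,500 at 44% = $74,580.00
Next $184,500 at 41% = $75,645.00
Next $159,000 at 34% = $54,060.00
Next $213,000 at 25% = $53,250.00
Remaining $302,781 at 21% = $63,584.01
Fee: $74,580.00 + $75,645.00 + $54,060.00 + $53,250.00 + $63,584.01 = $321,119.01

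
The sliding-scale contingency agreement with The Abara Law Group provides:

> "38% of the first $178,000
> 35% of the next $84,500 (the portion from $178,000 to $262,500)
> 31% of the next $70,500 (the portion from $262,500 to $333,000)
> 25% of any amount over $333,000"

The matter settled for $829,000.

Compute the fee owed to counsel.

First $178,000 at 38% = $67,640.00
Next $84,500 at 35% = $29,575.00
Next $70,500 at 31% = $21,855.00
Remaining $496,000 at 25% = $124,000.00
Fee: $67,640.00 + $29,575.00 + $21,855.00 + $124,000.00 = $243,070.00

$243,070.00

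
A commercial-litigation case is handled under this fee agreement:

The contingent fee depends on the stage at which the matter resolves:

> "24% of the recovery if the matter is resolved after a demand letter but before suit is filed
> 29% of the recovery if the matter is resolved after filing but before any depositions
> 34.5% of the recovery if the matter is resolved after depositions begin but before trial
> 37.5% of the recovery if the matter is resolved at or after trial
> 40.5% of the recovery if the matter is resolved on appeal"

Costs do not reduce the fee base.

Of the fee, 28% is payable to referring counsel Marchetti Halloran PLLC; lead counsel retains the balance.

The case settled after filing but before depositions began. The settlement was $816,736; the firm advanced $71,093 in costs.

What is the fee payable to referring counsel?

Fee base is the gross recovery, $816,736; costs are reimbursed separately.
The matter settled after filing but before depositions began, so the 29% rate applies.
$816,736 × 29% = $236,853.44
Referral share: 28% of $236,853.44 = $66,318.96; lead counsel retains $236,853.44 − $66,318.96 = $170,534.48.

$66,318.96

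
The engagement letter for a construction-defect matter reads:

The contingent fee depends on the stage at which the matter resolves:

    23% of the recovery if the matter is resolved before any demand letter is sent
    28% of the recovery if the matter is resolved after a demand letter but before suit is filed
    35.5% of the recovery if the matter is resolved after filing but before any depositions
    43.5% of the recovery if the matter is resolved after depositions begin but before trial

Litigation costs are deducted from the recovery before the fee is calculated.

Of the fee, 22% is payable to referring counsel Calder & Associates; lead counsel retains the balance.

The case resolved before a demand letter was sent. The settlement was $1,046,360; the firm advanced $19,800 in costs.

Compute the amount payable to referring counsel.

Fee base (net of costs): $1,046,360 − $19,800 = $1,026,560
The matter resolved before a demand letter was sent, so the 23% rate applies.
$1,026,560 × 23% = $236,108.80
Referral share: 22% of $236,108.80 = $51,943.94; lead counsel retains $236,108.80 − $51,943.94 = $184,164.86.

$51,943.94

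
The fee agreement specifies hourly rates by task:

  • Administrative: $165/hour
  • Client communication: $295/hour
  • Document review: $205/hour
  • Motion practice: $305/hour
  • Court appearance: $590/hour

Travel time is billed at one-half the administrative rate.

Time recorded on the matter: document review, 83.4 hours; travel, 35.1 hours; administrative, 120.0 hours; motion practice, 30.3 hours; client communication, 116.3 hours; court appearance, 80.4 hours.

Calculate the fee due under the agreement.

$130,778.75

Administrative: 120.0 × $165 = $19,800.00
Client communication: 116.3 × $295 = $34,308.50
Document review: 83.4 × $205 = $17,097.00
Motion practice: 30.3 × $305 = $9,241.50
Court appearance: 80.4 × $590 = $47,436.00
Subtotal: $19,800.00 + $34,308.50 + $17,097.00 + $9,241.50 + $47,436.00 = $127,883.00
Travel: 35.1 × ($165 ÷ 2) = 35.1 × $82.50 = $2,895.75
Total: $127,883.00 + $2,895.75 = $130,778.75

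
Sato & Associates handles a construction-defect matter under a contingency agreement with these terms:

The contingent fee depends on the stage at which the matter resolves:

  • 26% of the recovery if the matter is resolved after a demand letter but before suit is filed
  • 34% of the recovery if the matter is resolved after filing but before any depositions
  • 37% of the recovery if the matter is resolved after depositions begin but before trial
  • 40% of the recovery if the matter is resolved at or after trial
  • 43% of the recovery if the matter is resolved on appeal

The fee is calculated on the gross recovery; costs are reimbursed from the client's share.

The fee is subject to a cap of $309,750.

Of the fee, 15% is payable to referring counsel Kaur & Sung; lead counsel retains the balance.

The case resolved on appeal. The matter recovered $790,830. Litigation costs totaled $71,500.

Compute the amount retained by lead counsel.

Fee base is the gross recovery, $790,830; costs are reimbursed separately.
The matter resolved on appeal, so the 43% rate applies.
$790,830 × 43% = $340,056.90
$340,056.90 exceeds the $309,750 cap, so the fee is capped at $309,750.00.
Referral share: 15% of $309,750.00 = $46,462.50; lead counsel retains $309,750.00 − $46,462.50 = $263,287.50.

$263,287.50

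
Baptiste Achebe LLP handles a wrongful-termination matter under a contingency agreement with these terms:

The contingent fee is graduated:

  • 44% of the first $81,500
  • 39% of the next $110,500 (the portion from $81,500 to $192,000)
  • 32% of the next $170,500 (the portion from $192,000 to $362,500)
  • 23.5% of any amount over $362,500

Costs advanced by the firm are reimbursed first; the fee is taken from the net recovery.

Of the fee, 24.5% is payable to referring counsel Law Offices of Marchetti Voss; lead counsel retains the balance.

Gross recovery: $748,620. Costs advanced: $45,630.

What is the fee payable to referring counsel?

Fee base (net of costs): $748,620 − $45,630 = $702,990
First $81,500 at 44% = $35,860.00
Next $110,500 at 39% = $43,095.00
Next $170,500 at 32% = $54,560.00
Remaining $340,490 at 23.5% = $80,015.15
Fee: $35,860.00 + $43,095.00 + $54,560.00 + $80,015.15 = $213,530.15
Referral share: 24.5% of $213,530.15 = $52,314.89; lead counsel retains $213,530.15 − $52,314.89 = $161,215.26.

$52,314.89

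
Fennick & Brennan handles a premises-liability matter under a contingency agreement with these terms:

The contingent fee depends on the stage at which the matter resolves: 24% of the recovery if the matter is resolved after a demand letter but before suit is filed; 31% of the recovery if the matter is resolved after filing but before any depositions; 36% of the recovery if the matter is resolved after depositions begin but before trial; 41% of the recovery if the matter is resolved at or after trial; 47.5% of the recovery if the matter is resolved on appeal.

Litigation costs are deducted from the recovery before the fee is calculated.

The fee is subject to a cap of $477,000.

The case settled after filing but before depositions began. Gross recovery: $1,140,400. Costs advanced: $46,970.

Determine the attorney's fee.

$338,963.30

Fee base (net of costs): $1,140,400 − $46,970 = $1,093,430
The matter settled after filing but before depositions began, so the 31% rate applies.
$1,093,430 × 31% = $338,963.30
$338,963.30 is under the $477,000 cap.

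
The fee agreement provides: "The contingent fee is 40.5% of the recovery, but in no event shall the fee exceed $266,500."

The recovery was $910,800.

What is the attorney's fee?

$266,500.00

40.5% of $910,800 = $368,874.00
That exceeds the $266,500 cap, so the fee is capped at $266,500.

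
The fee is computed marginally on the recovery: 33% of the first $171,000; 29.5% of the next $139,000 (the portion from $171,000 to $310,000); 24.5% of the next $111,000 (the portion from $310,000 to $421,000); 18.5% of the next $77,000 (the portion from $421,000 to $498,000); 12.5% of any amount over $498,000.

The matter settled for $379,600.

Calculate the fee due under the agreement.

$114,487.00

First $171,000 at 33% = $56,430.00
Next $139,000 at 29.5% = $41,005.00
Remaining $69,600 at 24.5% = $17,052.00
Fee: $56,430.00 + $41,005.00 + $17,052.00 = $114,487.00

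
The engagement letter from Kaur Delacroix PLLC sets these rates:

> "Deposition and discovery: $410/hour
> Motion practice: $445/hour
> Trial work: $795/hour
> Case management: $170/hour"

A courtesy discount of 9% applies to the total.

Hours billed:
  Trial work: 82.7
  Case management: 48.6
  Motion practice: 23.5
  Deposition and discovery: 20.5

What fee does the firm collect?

$84,512.61

Deposition and discovery: 20.5 × $410 = $8,405.00
Motion practice: 23.5 × $445 = $10,457.50
Trial work: 82.7 × $795 = $65,746.50
Case management: 48.6 × $170 = $8,262.00
Subtotal: $92,871.00
Less 9% discount: −$8,358.39
Total: $92,871.00 − $8,358.39 = $84,512.61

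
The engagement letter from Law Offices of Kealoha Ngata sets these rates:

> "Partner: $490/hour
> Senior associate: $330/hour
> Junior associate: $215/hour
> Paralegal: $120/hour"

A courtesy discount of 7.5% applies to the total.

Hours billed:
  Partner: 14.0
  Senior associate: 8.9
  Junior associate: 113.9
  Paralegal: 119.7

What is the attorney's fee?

Partner: 14.0 × $490 = $6,860.00
Senior associate: 8.9 × $330 = $2,937.00
Junior associate: 113.9 × $215 = $24,488.50
Paralegal: 119.7 × $120 = $14,364.00
Subtotal: $48,649.50
Less 7.5% discount: −$3,648.71
Total: $48,649.50 − $3,648.71 = $45,000.79

$45,000.79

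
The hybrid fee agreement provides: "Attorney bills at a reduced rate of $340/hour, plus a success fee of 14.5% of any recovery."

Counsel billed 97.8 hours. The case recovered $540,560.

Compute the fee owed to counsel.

$111,633.20

Hourly: 97.8 × $340 = $33,252.00
Success fee: 14.5% of $540,560 = $78,381.20
Total: $33,252.00 + $78,381.20 = $111,633.20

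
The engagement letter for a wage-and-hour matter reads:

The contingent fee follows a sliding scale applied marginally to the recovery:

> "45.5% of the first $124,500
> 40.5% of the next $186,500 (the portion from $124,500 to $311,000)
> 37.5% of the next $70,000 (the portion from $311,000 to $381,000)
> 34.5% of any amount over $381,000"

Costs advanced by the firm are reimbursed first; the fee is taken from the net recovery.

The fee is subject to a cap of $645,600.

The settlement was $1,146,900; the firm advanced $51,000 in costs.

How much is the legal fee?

$405,070.50

Fee base (net of costs): $1,146,900 − $51,000 = $1,095,900
First $124,500 at 45.5% = $56,647.50
Next $186,500 at 40.5% = $75,532.50
Next $70,000 at 37.5% = $26,250.00
Remaining $714,900 at 34.5% = $246,640.50
Fee: $56,647.50 + $75,532.50 + $26,250.00 + $246,640.50 = $405,070.50
$405,070.50 is under the $645,600 cap.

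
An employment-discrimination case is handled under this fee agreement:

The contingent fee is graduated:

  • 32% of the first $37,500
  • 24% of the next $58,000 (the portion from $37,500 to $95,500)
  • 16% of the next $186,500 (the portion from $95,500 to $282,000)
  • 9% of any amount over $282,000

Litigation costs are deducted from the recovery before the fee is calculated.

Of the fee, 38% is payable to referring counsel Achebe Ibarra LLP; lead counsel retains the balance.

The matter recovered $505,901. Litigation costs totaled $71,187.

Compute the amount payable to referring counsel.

$26,411.62

Fee base (net of costs): $505,901 − $71,187 = $434,714
First $37,500 at 32% = $12,000.00
Next $58,000 at 24% = $13,920.00
Next $186,500 at 16% = $29,840.00
Remaining $152,714 at 9% = $13,744.26
Fee: $12,000.00 + $13,920.00 + $29,840.00 + $13,744.26 = $69,504.26
Referral share: 38% of $69,504.26 = $26,411.62; lead counsel retains $69,504.26 − $26,411.62 = $43,092.64.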